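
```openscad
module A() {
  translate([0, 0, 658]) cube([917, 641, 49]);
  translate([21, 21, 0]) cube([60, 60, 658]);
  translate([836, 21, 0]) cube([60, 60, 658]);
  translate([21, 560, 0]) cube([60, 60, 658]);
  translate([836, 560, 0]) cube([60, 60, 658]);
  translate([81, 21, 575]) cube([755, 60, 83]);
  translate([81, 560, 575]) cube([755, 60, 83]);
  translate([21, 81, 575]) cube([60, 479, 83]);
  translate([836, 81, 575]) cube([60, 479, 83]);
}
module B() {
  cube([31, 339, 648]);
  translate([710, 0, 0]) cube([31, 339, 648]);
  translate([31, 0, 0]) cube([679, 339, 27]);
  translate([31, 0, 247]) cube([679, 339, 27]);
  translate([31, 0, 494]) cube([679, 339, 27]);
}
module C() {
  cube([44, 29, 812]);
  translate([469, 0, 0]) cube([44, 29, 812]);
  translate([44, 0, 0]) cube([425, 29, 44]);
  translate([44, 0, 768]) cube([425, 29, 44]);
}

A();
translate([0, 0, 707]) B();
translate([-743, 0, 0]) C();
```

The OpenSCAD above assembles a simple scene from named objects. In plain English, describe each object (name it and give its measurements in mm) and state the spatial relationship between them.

A is a table with a 917×641 mm rectangular top, 49 mm thick, top surface at z = 707 mm, supported by four 60×60 mm square legs, each inset 21 mm from the nearest pair of top edges, running from the floor. Four apron rails, 60 mm thick and 83 mm tall, run between adjacent legs with their top edges flush with the underside of the top and their outer faces flush with the legs' outer faces.

B is an open bookshelf. Two side panels, each 31 mm thick, 339 mm deep and 648 mm tall, stand 741 mm apart (outside-to-outside). Between them sit 3 shelves, each 27 mm thick and 339 mm deep, spanning the full gap between the sides. The bottom shelf rests on the floor (its underside at z = 0) and the clear gap between one shelf's top and the next shelf's underside is 220 mm.

C is a rectangular picture frame lying in the x–z plane (depth along y). The opening is 425 mm wide (x) by 724 mm tall (z), surrounded by a border 44 mm wide on all four sides. The frame is 29 mm deep and is made of two full-height vertical stiles with two horizontal rails fitted between them.

The bookshelf is on top of the table. The picture frame is on the floor beside the table on its −x side.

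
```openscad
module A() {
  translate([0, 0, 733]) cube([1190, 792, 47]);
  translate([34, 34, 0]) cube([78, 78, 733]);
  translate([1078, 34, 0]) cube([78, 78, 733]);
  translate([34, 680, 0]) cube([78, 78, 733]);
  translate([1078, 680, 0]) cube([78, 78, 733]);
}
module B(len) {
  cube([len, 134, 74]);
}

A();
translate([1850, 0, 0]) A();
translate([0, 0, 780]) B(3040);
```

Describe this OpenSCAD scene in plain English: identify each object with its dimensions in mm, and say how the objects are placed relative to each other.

A is a table: top 1190 mm (x) × 792 mm (y), 47 mm thick, upper face at z = 780 mm, on four 78×78 mm square legs, each inset 34 mm from the nearest pair of top edges, running from z = 0 to the bottom of the top.

B is a rectangular beam 3040 mm long (x), 134 mm deep (y), 74 mm thick (z).

The beam spans the tops of two tables placed 660 mm apart, resting at z = 780 mm.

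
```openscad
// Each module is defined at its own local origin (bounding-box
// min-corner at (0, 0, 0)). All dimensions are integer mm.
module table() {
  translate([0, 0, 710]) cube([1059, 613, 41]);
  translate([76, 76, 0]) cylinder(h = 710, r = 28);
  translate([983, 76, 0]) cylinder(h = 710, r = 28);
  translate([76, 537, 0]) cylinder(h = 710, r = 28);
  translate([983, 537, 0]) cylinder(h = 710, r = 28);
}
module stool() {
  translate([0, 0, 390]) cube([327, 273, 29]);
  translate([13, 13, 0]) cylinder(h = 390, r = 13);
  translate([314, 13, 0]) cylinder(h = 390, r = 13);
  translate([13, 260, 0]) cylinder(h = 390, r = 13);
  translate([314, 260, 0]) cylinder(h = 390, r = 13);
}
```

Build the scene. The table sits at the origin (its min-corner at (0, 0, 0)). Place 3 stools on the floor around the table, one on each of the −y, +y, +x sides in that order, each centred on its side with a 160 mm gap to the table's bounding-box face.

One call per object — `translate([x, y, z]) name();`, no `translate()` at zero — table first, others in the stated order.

table();
translate([366, -433, 0]) stool();
translate([366, 773, 0]) stool();
translate([1219, 170, 0]) stool();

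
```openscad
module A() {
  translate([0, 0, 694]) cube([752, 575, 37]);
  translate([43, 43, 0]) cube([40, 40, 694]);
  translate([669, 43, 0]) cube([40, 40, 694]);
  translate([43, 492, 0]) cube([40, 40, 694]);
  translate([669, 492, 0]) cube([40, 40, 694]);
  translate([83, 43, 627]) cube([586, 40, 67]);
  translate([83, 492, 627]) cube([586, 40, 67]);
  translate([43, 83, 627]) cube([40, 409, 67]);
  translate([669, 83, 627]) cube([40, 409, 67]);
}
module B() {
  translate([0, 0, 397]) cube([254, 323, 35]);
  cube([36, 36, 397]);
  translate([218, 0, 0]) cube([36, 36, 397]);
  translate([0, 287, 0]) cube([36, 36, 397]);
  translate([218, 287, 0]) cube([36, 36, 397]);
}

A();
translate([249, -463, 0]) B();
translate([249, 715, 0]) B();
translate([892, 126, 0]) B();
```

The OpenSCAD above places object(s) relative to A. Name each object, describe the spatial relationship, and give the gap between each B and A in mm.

A is a table. B is a stool. Three stools sit around the table at the −y, +y, +x sides. The gap between each stool and the table is 140 mm.

Each stool's nearest face is 140 mm from the table's bounding box.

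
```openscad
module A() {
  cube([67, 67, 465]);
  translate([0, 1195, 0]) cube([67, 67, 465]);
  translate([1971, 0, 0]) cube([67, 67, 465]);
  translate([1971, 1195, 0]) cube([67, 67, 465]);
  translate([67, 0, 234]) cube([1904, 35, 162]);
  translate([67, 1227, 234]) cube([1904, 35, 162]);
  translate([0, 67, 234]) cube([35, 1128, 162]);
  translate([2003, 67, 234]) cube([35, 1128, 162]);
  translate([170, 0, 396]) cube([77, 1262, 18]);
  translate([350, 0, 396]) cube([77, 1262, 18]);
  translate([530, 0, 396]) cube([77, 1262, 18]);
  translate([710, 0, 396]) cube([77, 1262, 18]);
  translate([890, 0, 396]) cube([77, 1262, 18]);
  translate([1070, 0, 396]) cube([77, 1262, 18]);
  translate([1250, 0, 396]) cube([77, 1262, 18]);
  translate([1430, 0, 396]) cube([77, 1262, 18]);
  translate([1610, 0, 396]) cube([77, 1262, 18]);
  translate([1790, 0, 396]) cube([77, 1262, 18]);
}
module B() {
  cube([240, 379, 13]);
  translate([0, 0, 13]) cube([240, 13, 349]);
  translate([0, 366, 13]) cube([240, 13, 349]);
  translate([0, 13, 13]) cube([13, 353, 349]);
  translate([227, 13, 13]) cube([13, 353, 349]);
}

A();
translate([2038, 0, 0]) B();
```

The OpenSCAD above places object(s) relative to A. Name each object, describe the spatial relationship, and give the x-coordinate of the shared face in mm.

A is a bed frame. B is an open box. The open box is against the bed frame's +x side, with their −y faces flush. The x-coordinate of the shared face is 2038 mm.

The bed frame's +x face and the open box's −x face are both at x = 2038 mm.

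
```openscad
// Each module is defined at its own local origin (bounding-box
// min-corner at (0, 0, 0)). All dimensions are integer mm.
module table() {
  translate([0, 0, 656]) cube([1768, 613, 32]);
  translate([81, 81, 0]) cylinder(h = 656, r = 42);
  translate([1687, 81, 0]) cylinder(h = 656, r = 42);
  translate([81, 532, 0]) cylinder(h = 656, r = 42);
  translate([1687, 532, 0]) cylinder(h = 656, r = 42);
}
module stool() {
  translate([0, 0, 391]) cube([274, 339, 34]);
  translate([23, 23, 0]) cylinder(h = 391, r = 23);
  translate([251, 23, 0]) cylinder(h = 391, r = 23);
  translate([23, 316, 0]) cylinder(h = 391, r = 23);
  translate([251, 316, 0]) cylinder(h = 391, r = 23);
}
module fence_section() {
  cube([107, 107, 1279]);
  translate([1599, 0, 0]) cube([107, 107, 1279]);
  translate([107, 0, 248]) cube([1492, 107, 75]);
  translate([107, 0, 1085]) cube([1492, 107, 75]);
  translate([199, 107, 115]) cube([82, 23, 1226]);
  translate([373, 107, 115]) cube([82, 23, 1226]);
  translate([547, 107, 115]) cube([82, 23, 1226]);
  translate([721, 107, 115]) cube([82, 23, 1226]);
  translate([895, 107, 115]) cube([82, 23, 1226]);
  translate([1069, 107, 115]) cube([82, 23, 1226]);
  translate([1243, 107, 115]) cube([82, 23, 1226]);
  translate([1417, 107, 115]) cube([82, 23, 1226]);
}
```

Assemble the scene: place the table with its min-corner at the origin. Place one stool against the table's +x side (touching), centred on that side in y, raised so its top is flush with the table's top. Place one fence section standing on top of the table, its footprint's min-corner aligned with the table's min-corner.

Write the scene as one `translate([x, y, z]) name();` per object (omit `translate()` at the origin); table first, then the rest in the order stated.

table();
translate([1768, 137, 263]) stool();
translate([0, 0, 688]) fence_section();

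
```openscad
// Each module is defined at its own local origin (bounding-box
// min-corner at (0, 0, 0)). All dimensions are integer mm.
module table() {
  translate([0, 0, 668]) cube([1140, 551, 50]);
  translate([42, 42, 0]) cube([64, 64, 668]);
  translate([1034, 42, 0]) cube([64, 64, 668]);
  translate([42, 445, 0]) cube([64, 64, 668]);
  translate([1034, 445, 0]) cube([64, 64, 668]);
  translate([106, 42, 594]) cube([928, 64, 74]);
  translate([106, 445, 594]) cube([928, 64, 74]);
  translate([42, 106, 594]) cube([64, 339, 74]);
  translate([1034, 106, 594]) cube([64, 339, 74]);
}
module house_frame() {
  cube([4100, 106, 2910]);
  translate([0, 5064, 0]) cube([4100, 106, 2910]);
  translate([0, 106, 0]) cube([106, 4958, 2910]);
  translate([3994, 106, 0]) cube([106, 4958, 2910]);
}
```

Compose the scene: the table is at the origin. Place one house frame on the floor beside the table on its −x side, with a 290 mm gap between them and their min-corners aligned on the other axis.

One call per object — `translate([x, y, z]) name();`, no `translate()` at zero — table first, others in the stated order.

table();
translate([-4390, 0, 0]) house_frame();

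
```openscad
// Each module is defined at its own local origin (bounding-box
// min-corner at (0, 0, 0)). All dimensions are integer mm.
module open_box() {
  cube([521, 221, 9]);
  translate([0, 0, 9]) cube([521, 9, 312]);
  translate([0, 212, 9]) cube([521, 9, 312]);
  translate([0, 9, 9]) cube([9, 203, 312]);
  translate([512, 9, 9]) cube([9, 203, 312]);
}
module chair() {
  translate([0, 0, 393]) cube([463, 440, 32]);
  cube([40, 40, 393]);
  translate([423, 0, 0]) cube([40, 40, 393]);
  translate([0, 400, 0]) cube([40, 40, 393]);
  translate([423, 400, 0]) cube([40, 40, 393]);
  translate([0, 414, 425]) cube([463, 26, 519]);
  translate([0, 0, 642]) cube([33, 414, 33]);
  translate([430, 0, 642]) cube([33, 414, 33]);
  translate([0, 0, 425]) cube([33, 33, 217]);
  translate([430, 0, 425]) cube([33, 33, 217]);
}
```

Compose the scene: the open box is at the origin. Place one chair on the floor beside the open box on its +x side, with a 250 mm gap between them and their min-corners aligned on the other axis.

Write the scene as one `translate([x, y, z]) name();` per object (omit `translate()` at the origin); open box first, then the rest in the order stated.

open_box();
translate([771, 0, 0]) chair();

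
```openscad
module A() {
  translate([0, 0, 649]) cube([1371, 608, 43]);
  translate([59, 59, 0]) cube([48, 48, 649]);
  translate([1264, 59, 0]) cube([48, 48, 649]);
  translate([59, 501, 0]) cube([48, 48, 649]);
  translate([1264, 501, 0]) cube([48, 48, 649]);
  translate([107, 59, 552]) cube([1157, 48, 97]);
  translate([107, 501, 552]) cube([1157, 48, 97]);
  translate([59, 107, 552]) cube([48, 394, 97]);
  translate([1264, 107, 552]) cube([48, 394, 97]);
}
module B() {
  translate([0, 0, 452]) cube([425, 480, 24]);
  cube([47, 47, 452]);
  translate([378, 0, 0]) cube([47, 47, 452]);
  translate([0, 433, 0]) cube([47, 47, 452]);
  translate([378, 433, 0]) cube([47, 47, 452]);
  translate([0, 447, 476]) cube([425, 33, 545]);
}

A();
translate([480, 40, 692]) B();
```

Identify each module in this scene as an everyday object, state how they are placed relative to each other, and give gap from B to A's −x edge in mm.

The chair's min-x is at 480; the table's min-x is 0; gap = 480 mm.

A is a table. B is a chair. The chair is on top of the table. The gap from the chair to the table's −x edge is 480 mm.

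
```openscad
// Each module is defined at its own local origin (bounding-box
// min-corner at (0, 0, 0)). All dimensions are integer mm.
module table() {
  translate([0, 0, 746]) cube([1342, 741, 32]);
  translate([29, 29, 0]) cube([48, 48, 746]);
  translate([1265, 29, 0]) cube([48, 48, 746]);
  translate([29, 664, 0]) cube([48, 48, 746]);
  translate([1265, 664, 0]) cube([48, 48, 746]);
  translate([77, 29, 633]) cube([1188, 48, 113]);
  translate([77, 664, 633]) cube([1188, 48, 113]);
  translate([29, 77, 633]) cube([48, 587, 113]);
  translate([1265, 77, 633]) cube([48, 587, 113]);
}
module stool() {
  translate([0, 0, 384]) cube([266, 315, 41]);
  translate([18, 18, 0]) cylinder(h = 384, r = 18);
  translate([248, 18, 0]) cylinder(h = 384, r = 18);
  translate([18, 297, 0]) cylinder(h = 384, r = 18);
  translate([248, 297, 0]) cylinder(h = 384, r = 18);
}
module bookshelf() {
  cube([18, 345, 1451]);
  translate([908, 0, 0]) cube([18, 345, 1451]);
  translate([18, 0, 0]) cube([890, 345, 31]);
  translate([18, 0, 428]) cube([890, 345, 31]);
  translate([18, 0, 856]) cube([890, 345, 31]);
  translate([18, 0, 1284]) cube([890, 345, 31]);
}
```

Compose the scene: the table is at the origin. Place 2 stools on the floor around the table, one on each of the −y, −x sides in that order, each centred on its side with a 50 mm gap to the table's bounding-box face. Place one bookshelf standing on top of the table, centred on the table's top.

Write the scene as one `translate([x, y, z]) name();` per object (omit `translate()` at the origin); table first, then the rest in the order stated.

table();
translate([538, -365, 0]) stool();
translate([-316, 213, 0]) stool();
translate([208, 198, 778]) bookshelf();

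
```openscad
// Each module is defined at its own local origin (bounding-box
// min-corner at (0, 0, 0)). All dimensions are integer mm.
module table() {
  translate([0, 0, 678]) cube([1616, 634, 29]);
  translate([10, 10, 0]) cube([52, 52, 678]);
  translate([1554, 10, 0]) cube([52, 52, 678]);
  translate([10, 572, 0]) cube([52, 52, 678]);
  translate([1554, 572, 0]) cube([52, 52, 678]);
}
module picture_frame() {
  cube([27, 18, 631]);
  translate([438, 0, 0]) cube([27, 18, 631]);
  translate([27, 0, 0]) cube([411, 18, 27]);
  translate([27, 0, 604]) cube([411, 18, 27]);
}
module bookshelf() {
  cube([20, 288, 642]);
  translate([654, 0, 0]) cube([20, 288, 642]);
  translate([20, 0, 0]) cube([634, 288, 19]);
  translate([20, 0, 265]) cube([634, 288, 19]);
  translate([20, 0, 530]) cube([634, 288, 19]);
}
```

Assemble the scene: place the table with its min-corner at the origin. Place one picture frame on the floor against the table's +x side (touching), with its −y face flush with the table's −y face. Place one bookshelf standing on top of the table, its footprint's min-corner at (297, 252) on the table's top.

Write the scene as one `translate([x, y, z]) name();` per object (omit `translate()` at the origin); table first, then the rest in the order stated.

table();
translate([1616, 0, 0]) picture_frame();
translate([297, 252, 707]) bookshelf();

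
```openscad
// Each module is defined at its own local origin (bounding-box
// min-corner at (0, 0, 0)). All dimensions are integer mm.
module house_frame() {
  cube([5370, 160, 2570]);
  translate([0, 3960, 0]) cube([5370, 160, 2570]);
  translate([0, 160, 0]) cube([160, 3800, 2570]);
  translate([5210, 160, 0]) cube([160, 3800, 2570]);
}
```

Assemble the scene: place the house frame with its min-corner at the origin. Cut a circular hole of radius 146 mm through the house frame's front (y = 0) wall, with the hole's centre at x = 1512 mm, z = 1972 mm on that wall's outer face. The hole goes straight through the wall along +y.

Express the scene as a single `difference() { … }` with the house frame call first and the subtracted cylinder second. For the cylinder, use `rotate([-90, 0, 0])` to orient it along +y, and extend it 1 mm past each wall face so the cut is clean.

difference() {
  house_frame();
  translate([1512, -1, 1972]) rotate([-90, 0, 0]) cylinder(h = 162, r = 146);
}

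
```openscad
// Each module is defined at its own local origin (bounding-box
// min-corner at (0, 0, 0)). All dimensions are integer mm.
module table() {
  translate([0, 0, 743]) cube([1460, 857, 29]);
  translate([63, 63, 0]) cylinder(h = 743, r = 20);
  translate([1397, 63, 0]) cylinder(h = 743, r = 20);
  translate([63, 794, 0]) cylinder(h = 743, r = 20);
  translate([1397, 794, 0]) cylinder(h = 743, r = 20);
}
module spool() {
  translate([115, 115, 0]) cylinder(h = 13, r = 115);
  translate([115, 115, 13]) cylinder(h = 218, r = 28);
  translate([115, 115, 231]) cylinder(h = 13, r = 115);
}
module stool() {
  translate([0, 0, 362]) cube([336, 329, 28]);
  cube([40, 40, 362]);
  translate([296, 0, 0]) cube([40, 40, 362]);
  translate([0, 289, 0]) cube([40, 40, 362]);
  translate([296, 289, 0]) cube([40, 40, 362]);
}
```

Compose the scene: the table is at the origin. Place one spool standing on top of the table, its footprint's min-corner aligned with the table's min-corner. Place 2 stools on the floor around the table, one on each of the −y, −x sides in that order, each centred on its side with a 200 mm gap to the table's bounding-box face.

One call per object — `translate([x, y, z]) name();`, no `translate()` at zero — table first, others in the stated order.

table();
translate([0, 0, 772]) spool();
translate([562, -529, 0]) stool();
translate([-536, 264, 0]) stool();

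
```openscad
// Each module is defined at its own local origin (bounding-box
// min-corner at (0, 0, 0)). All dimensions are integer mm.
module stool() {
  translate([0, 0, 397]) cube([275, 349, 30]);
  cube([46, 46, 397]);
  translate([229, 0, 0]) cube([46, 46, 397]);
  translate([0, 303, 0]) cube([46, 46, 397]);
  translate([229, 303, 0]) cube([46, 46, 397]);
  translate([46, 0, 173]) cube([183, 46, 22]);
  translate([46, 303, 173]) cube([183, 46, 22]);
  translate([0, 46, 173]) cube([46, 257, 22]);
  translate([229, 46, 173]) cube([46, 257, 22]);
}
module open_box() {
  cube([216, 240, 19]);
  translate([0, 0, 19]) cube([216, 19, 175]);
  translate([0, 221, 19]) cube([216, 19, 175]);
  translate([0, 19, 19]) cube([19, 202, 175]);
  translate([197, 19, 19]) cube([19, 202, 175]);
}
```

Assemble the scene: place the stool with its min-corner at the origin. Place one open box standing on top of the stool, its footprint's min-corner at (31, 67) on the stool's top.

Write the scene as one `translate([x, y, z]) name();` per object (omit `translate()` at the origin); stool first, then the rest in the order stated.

stool();
translate([31, 67, 427]) open_box();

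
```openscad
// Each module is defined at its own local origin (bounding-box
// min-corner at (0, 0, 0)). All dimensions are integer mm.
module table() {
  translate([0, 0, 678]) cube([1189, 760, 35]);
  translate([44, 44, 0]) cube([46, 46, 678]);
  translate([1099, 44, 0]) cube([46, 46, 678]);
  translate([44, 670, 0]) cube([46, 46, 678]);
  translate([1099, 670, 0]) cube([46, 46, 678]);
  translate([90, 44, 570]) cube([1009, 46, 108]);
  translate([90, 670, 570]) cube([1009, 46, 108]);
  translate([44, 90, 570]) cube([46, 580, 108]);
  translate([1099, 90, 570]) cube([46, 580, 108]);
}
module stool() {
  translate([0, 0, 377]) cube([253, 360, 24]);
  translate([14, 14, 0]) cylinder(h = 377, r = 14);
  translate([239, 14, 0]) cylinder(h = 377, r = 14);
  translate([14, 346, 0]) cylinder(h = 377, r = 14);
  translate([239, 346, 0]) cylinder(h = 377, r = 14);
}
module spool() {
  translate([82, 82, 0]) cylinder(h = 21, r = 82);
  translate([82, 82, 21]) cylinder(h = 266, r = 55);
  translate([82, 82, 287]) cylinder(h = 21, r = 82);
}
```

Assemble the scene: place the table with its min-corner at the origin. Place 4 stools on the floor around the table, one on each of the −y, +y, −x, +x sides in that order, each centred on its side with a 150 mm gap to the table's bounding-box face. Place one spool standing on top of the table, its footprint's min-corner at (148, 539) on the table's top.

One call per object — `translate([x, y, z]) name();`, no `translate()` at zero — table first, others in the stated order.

table();
translate([468, -510, 0]) stool();
translate([468, 910, 0]) stool();
translate([-403, 200, 0]) stool();
translate([1339, 200, 0]) stool();
translate([148, 539, 713]) spool();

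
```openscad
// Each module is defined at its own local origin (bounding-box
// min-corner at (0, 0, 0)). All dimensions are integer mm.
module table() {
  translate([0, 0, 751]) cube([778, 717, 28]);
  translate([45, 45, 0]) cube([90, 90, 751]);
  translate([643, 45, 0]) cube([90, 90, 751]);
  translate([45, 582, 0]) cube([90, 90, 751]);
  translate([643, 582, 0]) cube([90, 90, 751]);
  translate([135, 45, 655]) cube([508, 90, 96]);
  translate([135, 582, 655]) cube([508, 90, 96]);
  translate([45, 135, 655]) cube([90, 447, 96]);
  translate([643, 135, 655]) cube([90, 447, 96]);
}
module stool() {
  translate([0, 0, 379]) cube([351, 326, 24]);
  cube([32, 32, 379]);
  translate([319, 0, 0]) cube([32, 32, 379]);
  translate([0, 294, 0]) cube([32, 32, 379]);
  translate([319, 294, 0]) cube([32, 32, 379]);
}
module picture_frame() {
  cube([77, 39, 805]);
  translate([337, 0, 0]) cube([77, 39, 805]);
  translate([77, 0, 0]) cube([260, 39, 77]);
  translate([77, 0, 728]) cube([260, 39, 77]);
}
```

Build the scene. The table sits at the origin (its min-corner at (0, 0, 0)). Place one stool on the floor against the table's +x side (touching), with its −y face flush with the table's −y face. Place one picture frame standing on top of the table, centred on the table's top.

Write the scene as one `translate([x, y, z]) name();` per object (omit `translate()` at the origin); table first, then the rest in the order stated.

table();
translate([778, 0, 0]) stool();
translate([182, 339, 779]) picture_frame();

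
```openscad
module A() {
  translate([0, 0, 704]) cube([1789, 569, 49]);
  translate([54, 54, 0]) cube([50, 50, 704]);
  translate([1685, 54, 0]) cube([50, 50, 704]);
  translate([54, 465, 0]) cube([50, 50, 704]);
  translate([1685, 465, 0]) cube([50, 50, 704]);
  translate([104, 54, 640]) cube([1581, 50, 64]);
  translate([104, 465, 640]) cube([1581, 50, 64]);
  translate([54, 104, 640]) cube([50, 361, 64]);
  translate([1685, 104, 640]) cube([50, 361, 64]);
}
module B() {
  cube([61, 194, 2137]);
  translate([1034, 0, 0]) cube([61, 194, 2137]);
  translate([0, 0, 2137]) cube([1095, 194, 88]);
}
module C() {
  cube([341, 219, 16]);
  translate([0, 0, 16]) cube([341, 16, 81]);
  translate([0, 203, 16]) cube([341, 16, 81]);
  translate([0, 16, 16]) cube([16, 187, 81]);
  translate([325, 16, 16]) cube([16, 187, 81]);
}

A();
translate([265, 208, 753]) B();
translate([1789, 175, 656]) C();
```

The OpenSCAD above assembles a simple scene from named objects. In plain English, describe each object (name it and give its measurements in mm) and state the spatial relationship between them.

A is a table with a 1789×569 mm rectangular top, 49 mm thick, top surface at z = 753 mm, supported by four 50×50 mm square legs, each inset 54 mm from the nearest pair of top edges, running from the floor. Four apron rails, 50 mm thick and 64 mm tall, run between adjacent legs with their top edges flush with the underside of the top and their outer faces flush with the legs' outer faces.

B is a door frame. The clear opening is 973 mm wide and 2137 mm high. Two 61 mm wide jambs, 194 mm deep, stand either side of the opening from the floor to the top of the opening. A 88 mm thick head sits across the top of both jambs, spanning the full outside width of the frame.

C is an open-topped rectangular box: outside dimensions 341×219×97 mm, with a uniform wall and base thickness of 16 mm. The base is a full 341×219 slab on the floor; four walls sit on top of the base. The front and back walls (the −y and +y sides) span the full width; the two side walls fit between them.

The door frame is on top of the table. The open box is beside the table with their tops flush at z = 753.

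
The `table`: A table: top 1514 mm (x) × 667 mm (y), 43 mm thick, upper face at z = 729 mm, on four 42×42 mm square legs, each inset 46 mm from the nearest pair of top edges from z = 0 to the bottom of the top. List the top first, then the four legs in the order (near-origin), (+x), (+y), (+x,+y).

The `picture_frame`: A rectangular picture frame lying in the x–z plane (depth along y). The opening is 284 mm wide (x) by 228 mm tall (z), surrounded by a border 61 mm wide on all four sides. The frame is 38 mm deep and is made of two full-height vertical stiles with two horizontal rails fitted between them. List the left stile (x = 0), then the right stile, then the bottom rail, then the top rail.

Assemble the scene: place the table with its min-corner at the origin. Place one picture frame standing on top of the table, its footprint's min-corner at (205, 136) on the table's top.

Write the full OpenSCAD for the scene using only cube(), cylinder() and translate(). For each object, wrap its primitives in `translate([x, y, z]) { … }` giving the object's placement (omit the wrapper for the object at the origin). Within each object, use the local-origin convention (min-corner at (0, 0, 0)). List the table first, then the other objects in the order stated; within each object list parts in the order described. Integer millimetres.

translate([0, 0, 686]) cube([1514, 667, 43]);
translate([46, 46, 0]) cube([42, 42, 686]);
translate([1426, 46, 0]) cube([42, 42, 686]);
translate([46, 579, 0]) cube([42, 42, 686]);
translate([1426, 579, 0]) cube([42, 42, 686]);
translate([205, 136, 729]) {
  cube([61, 38, 350]);
  translate([345, 0, 0]) cube([61, 38, 350]);
  translate([61, 0, 0]) cube([284, 38, 61]);
  translate([61, 0, 289]) cube([284, 38, 61]);
}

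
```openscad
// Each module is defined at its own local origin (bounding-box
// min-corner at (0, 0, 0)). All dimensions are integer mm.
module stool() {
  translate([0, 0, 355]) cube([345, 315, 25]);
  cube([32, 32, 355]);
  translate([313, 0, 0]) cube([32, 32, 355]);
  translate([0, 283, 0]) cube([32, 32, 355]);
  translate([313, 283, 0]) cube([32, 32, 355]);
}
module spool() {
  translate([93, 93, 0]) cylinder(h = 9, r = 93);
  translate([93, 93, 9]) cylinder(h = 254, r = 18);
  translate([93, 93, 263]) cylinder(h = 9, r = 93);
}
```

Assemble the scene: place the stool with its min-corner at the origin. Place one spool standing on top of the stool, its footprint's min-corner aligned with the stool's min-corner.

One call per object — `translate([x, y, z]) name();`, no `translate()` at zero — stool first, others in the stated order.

stool();
translate([0, 0, 380]) spool();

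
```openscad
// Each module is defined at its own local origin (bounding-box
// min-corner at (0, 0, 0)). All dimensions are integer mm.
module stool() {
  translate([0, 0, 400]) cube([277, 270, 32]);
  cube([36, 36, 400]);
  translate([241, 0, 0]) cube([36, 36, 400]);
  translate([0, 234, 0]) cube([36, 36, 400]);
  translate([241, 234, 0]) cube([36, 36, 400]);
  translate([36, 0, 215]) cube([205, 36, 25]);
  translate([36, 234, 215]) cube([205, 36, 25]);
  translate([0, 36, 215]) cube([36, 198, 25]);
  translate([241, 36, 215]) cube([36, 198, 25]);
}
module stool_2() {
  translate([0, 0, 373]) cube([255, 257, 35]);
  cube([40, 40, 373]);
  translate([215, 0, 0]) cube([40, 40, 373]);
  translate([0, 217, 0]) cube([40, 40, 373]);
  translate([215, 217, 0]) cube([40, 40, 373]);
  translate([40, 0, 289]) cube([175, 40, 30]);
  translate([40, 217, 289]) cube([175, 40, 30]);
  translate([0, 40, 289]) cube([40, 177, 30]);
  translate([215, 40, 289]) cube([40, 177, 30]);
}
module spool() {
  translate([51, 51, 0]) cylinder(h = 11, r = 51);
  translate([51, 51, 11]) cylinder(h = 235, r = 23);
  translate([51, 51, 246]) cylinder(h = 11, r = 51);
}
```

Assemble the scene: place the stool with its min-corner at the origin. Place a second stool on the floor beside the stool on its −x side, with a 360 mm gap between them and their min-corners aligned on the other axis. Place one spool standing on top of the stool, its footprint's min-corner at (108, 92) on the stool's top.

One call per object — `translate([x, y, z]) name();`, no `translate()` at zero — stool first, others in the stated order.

stool();
translate([-615, 0, 0]) stool_2();
translate([108, 92, 432]) spool();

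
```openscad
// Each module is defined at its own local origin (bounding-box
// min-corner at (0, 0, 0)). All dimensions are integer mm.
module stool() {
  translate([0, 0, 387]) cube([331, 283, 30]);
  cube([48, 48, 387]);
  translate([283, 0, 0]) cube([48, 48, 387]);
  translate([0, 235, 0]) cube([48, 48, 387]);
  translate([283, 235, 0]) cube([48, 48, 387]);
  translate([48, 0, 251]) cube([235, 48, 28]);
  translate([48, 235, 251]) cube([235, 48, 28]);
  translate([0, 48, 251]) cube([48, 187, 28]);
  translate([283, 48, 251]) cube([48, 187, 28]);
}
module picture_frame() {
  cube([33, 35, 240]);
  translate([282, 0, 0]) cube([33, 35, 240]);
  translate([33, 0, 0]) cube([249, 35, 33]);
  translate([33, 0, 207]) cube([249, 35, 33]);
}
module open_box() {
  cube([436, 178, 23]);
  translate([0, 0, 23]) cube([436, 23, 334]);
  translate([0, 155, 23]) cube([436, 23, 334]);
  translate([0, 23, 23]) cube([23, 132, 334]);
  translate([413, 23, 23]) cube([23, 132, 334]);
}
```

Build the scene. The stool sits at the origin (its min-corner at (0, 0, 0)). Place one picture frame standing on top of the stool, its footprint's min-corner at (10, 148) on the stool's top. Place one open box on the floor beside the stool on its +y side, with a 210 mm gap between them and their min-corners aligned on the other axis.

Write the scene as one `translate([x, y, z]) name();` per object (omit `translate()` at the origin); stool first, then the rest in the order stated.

stool();
translate([10, 148, 417]) picture_frame();
translate([0, 493, 0]) open_box();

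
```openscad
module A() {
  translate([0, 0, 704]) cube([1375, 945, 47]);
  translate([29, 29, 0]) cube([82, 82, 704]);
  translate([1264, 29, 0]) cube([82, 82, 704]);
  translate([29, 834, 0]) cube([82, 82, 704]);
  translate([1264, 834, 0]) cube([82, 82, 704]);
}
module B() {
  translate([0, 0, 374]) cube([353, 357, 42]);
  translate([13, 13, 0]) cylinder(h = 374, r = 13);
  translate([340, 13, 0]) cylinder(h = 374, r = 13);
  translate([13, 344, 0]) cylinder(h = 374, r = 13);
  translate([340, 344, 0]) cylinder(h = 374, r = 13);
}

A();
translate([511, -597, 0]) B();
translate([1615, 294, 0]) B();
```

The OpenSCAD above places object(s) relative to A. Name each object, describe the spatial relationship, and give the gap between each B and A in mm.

Each stool's nearest face is 240 mm from the table's bounding box.

A is a table. B is a stool. Two stools sit around the table at the −y, +x sides. The gap between each stool and the table is 240 mm.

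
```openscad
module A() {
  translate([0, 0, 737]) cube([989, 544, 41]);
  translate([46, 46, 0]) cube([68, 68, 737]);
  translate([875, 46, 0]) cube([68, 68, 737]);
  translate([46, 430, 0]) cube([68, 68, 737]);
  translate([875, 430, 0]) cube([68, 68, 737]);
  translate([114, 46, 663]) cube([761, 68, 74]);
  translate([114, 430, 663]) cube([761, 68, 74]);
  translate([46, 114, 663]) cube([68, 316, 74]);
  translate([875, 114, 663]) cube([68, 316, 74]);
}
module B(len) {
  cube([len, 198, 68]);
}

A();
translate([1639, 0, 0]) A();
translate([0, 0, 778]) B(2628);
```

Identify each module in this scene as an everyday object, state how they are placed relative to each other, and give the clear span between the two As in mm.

A is a table. B is a beam. A beam spans the tops of two tables. The clear span between the two tables is 650 mm.

Second table starts at x = 1639; first ends at x = 989; clear span = 1639 − 989 = 650 mm.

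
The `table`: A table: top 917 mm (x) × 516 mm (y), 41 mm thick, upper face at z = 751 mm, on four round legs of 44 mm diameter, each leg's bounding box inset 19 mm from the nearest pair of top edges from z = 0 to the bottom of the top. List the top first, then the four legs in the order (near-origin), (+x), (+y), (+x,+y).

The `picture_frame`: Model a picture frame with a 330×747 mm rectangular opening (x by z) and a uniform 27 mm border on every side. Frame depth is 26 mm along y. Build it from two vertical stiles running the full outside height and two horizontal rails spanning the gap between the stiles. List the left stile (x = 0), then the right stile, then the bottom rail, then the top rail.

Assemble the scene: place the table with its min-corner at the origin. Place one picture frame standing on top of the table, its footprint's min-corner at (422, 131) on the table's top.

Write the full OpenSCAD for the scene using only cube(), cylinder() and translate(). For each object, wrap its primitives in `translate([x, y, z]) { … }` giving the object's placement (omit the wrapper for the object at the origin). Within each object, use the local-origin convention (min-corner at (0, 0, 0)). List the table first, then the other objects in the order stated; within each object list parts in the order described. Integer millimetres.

translate([0, 0, 710]) cube([917, 516, 41]);
translate([41, 41, 0]) cylinder(h = 710, r = 22);
translate([876, 41, 0]) cylinder(h = 710, r = 22);
translate([41, 475, 0]) cylinder(h = 710, r = 22);
translate([876, 475, 0]) cylinder(h = 710, r = 22);
translate([422, 131, 751]) {
  cube([27, 26, 801]);
  translate([357, 0, 0]) cube([27, 26, 801]);
  translate([27, 0, 0]) cube([330, 26, 27]);
  translate([27, 0, 774]) cube([330, 26, 27]);
}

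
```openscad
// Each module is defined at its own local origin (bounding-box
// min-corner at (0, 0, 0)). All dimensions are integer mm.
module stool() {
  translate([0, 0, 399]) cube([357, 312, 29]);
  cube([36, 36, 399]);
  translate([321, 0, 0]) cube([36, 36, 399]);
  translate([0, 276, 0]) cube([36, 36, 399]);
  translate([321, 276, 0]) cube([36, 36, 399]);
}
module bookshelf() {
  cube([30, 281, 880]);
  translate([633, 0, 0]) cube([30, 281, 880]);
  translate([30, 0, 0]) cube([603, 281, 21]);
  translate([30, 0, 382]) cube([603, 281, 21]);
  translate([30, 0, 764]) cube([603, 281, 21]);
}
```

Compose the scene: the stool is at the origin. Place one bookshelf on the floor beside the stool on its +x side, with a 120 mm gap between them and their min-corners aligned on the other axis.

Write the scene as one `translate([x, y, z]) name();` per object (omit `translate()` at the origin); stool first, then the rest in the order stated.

stool();
translate([477, 0, 0]) bookshelf();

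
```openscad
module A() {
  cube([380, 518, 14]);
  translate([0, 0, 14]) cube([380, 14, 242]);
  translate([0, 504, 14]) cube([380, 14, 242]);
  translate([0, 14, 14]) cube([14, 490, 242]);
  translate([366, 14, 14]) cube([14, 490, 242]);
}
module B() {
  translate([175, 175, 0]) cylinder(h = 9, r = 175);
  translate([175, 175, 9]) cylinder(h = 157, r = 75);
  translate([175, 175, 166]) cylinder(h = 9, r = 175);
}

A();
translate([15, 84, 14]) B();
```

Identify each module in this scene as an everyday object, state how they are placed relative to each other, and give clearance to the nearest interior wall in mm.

Clearances: x = 1, y = 70; minimum 1 mm.

A is an open box. B is a spool. The spool sits inside the open box, centred. The clearance to the nearest interior wall is 1 mm.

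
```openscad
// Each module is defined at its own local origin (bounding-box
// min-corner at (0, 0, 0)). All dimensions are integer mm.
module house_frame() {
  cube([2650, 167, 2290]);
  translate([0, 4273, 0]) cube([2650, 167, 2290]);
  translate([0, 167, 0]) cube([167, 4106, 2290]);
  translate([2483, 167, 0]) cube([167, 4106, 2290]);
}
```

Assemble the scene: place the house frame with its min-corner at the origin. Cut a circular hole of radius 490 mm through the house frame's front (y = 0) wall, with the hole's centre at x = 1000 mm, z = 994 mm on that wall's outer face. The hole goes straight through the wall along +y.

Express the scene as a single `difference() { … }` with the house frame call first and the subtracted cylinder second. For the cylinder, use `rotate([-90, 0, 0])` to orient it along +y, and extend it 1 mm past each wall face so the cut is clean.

difference() {
  house_frame();
  translate([1000, -1, 994]) rotate([-90, 0, 0]) cylinder(h = 169, r = 490);
}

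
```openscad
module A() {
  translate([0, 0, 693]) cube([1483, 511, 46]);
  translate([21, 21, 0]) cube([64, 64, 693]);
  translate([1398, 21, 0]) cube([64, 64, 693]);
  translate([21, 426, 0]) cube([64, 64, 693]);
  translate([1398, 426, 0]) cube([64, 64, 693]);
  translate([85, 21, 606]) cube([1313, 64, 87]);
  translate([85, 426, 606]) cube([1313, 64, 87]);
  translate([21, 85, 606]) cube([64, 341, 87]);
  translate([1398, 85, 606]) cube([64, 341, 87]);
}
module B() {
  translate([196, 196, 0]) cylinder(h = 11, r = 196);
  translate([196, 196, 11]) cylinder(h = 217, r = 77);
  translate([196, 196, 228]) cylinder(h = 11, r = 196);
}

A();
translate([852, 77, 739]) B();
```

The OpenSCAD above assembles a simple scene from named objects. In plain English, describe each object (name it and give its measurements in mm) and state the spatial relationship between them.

A is a rectangular dining table. The top is 1483×511×46 mm with its upper surface at z = 739 mm. It stands on four 64×64 mm square legs, each inset 21 mm from the nearest pair of top edges, running from the floor to the underside of the top. Four apron rails, 64 mm thick and 87 mm tall, run between adjacent legs with their top edges flush with the underside of the top and their outer faces flush with the legs' outer faces.

B is a spool: two coaxial disc flanges of radius 196 mm and thickness 11 mm, joined by a core cylinder of radius 77 mm and height 217 mm. The lower flange rests on z = 0 and the three cylinders share a vertical axis.

The spool is on top of the table.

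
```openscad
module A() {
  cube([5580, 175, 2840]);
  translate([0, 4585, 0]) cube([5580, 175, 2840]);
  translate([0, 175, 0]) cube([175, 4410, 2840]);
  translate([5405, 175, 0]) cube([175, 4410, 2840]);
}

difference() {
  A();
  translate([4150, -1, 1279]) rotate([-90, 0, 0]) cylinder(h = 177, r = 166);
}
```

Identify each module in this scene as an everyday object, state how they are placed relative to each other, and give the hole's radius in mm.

The subtracted cylinder has r = 166 mm.

A is a house frame. The house frame has a circular hole through its front wall. The hole's radius is 166 mm.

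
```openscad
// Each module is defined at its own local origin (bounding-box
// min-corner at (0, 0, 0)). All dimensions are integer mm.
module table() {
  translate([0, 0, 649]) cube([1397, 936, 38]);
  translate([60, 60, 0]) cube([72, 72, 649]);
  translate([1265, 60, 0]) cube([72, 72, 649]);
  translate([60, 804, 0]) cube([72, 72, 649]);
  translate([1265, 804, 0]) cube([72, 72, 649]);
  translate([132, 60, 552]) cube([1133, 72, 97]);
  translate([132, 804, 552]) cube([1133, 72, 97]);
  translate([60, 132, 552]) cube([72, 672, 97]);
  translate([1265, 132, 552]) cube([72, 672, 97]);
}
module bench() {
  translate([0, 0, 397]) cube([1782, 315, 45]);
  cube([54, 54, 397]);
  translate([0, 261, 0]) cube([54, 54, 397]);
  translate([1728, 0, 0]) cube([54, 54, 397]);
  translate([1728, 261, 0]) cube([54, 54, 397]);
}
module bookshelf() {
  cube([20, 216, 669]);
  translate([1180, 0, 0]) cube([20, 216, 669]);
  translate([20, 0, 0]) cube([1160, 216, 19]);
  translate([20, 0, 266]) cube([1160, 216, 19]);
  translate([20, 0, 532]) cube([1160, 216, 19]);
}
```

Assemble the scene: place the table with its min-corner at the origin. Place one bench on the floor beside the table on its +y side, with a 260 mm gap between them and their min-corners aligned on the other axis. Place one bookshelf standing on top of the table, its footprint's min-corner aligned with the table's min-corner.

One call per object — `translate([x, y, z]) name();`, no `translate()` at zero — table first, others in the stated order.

table();
translate([0, 1196, 0]) bench();
translate([0, 0, 687]) bookshelf();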